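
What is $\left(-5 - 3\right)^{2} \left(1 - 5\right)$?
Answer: $-256$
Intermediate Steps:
$\left(-5 - 3\right)^{2} \left(1 - 5\right) = \left(-8\right)^{2} \left(-4\right) = 64 \left(-4\right) = -256$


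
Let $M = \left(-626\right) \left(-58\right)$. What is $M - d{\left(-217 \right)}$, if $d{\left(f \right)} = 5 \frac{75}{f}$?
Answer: $\frac{7879211}{217} \approx 36310.0$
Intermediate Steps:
$M = 36308$
$d{\left(f \right)} = \frac{375}{f}$
$M - d{\left(-217 \right)} = 36308 - \frac{375}{-217} = 36308 - 375 \left(- \frac{1}{217}\right) = 36308 - - \frac{375}{217} = 36308 + \frac{375}{217} = \frac{7879211}{217}$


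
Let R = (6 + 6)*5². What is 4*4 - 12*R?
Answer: -3584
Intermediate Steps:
R = 300 (R = 12*25 = 300)
4*4 - 12*R = 4*4 - 12*300 = 16 - 3600 = -3584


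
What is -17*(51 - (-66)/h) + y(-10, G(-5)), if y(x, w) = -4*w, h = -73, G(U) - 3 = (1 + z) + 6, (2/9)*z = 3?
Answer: -69031/73 ≈ -945.63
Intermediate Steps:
z = 27/2 (z = (9/2)*3 = 27/2 ≈ 13.500)
G(U) = 47/2 (G(U) = 3 + ((1 + 27/2) + 6) = 3 + (29/2 + 6) = 3 + 41/2 = 47/2)
-17*(51 - (-66)/h) + y(-10, G(-5)) = -17*(51 - (-66)/(-73)) - 4*47/2 = -17*(51 - (-66)*(-1)/73) - 94 = -17*(51 - 1*66/73) - 94 = -17*(51 - 66/73) - 94 = -17*3657/73 - 94 = -62169/73 - 94 = -69031/73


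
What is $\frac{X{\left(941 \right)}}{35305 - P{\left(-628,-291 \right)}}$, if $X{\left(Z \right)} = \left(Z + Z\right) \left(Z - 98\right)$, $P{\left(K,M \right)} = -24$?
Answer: $\frac{1586526}{35329} \approx 44.907$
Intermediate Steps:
$X{\left(Z \right)} = 2 Z \left(-98 + Z\right)$ ($X{\left(Z \right)} = 2 Z \left(Z - 98\right) = 2 Z \left(-98 + Z\right)$)
$\frac{X{\left(941 \right)}}{35305 - P{\left(-628,-291 \right)}} = \frac{2 \cdot 941 \left(-98 + 941\right)}{35305 - -24} = \frac{2 \cdot 941 \cdot 843}{35305 + 24} = \frac{1586526}{35329}$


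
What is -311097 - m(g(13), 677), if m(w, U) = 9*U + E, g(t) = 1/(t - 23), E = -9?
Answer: -317181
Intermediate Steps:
g(t) = 1/(-23 + t)
m(w, U) = -9 + 9*U (m(w, U) = 9*U - 9 = -9 + 9*U)
-311097 - m(g(13), 677) = -311097 - (-9 + 9*677) = -311097 - (-9 + 6093) = -311097 - 1*6084 = -311097 - 6084 = -317181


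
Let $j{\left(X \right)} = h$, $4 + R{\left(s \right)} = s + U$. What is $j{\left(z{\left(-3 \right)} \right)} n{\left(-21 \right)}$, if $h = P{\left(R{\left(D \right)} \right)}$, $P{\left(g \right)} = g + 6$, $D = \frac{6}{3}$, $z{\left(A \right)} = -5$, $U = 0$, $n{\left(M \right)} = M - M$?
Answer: $0$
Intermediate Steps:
$n{\left(M \right)} = 0$
$D = 2$ ($D = 6 \cdot \frac{1}{3} = 2$)
$R{\left(s \right)} = -4 + s$ ($R{\left(s \right)} = -4 + \left(s + 0\right) = -4 + s$)
$P{\left(g \right)} = 6 + g$
$h = 4$ ($h = 6 + \left(-4 + 2\right) = 6 - 2 = 4$)
$j{\left(X \right)} = 4$
$j{\left(z{\left(-3 \right)} \right)} n{\left(-21 \right)} = 4 \cdot 0 = 0$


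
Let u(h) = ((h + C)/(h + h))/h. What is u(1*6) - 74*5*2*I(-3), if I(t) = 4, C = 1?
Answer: -213113/72 ≈ -2959.9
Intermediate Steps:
u(h) = (1 + h)/(2*h**2) (u(h) = ((h + 1)/(h + h))/h = ((1 + h)/((2*h)))/h = ((1 + h)*(1/(2*h)))/h = ((1 + h)/(2*h))/h = (1 + h)/(2*h**2))
u(1*6) - 74*5*2*I(-3) = (1 + 1*6)/(2*(1*6)**2) - 74*5*2*4 = (1/2)*(1 + 6)/6**2 - 740*4 = (1/2)*(1/36)*7 - 74*40 = 7/72 - 2960 = -213113/72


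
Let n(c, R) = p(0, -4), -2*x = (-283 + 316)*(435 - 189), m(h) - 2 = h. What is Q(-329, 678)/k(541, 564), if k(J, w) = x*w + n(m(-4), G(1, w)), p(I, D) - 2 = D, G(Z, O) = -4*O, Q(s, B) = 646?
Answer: -323/1144639 ≈ -0.00028219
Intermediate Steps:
m(h) = 2 + h
x = -4059 (x = -(-283 + 316)*(435 - 189)/2 = -33*246/2 = -½*8118 = -4059)
p(I, D) = 2 + D
n(c, R) = -2 (n(c, R) = 2 - 4 = -2)
k(J, w) = -2 - 4059*w (k(J, w) = -4059*w - 2 = -2 - 4059*w)
Q(-329, 678)/k(541, 564) = 646/(-2 - 4059*564) = 646/(-2 - 2289276) = 646/(-2289278) = 646*(-1/2289278) = -323/1144639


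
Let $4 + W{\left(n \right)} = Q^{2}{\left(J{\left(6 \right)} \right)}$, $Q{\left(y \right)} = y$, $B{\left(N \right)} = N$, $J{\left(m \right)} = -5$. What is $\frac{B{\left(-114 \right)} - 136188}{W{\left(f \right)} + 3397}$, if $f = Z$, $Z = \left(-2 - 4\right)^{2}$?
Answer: $- \frac{68151}{1709} \approx -39.878$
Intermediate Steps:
$Z = 36$ ($Z = \left(-6\right)^{2} = 36$)
$f = 36$
$W{\left(n \right)} = 21$ ($W{\left(n \right)} = -4 + \left(-5\right)^{2} = -4 + 25 = 21$)
$\frac{B{\left(-114 \right)} - 136188}{W{\left(f \right)} + 3397} = \frac{-114 - 136188}{21 + 3397} = - \frac{136302}{3418} = \left(-136302\right) \frac{1}{3418} = - \frac{68151}{1709}$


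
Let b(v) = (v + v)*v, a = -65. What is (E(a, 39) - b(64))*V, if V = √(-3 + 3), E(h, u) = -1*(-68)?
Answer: 0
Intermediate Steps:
E(h, u) = 68
b(v) = 2*v² (b(v) = (2*v)*v = 2*v²)
V = 0 (V = √0 = 0)
(E(a, 39) - b(64))*V = (68 - 2*64²)*0 = (68 - 2*4096)*0 = (68 - 1*8192)*0 = (68 - 8192)*0 = -8124*0 = 0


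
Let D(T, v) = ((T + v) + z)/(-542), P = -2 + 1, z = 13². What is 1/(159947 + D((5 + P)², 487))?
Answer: 271/43345301 ≈ 6.2521e-6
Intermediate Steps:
z = 169
P = -1
D(T, v) = -169/542 - T/542 - v/542 (D(T, v) = ((T + v) + 169)/(-542) = (169 + T + v)*(-1/542) = -169/542 - T/542 - v/542)
1/(159947 + D((5 + P)², 487)) = 1/(159947 + (-169/542 - (5 - 1)²/542 - 1/542*487)) = 1/(159947 + (-169/542 - 1/542*4² - 487/542)) = 1/(159947 + (-169/542 - 1/542*16 - 487/542)) = 1/(159947 + (-169/542 - 8/271 - 487/542)) = 1/(159947 - 336/271) = 1/(43345301/271) = 271/43345301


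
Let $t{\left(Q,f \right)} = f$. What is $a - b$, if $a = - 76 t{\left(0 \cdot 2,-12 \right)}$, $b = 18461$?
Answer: $-17549$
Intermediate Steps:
$a = 912$ ($a = \left(-76\right) \left(-12\right) = 912$)
$a - b = 912 - 18461 = -17549$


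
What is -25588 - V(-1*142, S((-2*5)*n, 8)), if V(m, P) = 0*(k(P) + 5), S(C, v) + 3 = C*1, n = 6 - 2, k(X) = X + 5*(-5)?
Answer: -25588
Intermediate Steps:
k(X) = -25 + X (k(X) = X - 25 = -25 + X)
n = 4
S(C, v) = -3 + C (S(C, v) = -3 + C*1 = -3 + C)
V(m, P) = 0 (V(m, P) = 0*((-25 + P) + 5) = 0*(-20 + P) = 0)
-25588 - V(-1*142, S((-2*5)*n, 8)) = -25588 - 1*0 = -25588 + 0 = -25588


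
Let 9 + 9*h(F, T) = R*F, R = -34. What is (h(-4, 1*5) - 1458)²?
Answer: 168870025/81 ≈ 2.0848e+6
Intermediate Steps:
h(F, T) = -1 - 34*F/9 (h(F, T) = -1 + (-34*F)/9 = -1 - 34*F/9)
(h(-4, 1*5) - 1458)² = ((-1 - 34/9*(-4)) - 1458)² = ((-1 + 136/9) - 1458)² = (127/9 - 1458)² = (-12995/9)² = 168870025/81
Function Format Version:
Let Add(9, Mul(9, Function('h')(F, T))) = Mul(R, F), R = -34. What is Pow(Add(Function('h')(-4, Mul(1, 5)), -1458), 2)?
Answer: Rational(168870025, 81) ≈ 2.0848e+6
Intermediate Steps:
Function('h')(F, T) = Add(-1, Mul(Rational(-34, 9), F)) (Function('h')(F, T) = Add(-1, Mul(Rational(1, 9), Mul(-34, F))) = Add(-1, Mul(Rational(-34, 9), F)))
Pow(Add(Function('h')(-4, Mul(1, 5)), -1458), 2) = Pow(Add(Add(-1, Mul(Rational(-34, 9), -4)), -1458), 2) = Pow(Add(Add(-1, Rational(136, 9)), -1458), 2) = Pow(Add(Rational(127, 9), -1458), 2) = Pow(Rational(-12995, 9), 2) = Rational(168870025, 81)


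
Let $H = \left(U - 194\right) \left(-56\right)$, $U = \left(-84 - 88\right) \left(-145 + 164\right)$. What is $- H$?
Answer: $-193872$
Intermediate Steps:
$U = -3268$ ($U = \left(-172\right) 19 = -3268$)
$H = 193872$ ($H = \left(-3268 - 194\right) \left(-56\right) = \left(-3462\right) \left(-56\right) = 193872$)
$- H = \left(-1\right) 193872 = -193872$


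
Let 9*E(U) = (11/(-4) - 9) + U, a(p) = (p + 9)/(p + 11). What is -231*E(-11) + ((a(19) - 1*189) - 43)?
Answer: 7057/20 ≈ 352.85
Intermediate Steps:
a(p) = (9 + p)/(11 + p)
E(U) = -47/36 + U/9 (E(U) = ((11/(-4) - 9) + U)/9 = ((11*(-¼) - 9) + U)/9 = ((-11/4 - 9) + U)/9 = (-47/4 + U)/9 = -47/36 + U/9)
-231*E(-11) + ((a(19) - 1*189) - 43) = -231*(-47/36 + (⅑)*(-11)) + (((9 + 19)/(11 + 19) - 1*189) - 43) = -231*(-47/36 - 11/9) + ((28/30 - 189) - 43) = -231*(-91/36) + (((1/30)*28 - 189) - 43) = 7007/12 + ((14/15 - 189) - 43) = 7007/12 + (-2821/15 - 43) = 7007/12 - 3466/15 = 7057/20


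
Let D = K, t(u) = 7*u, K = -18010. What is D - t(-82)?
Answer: -17436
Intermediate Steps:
D = -18010
D - t(-82) = -18010 - 7*(-82) = -18010 - 1*(-574) = -18010 + 574 = -17436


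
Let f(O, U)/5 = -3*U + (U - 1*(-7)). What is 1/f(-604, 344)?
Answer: -1/3405 ≈ -0.00029369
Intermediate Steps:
f(O, U) = 35 - 10*U (f(O, U) = 5*(-3*U + (U - 1*(-7))) = 5*(-3*U + (U + 7)) = 5*(-3*U + (7 + U)) = 5*(7 - 2*U) = 35 - 10*U)
1/f(-604, 344) = 1/(35 - 10*344) = 1/(35 - 3440) = 1/(-3405) = -1/3405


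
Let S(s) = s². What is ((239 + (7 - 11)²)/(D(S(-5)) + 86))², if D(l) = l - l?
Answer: 65025/7396 ≈ 8.7919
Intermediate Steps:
D(l) = 0
((239 + (7 - 11)²)/(D(S(-5)) + 86))² = ((239 + (7 - 11)²)/(0 + 86))² = ((239 + (-4)²)/86)² = ((239 + 16)*(1/86))² = (255*(1/86))² = (255/86)² = 65025/7396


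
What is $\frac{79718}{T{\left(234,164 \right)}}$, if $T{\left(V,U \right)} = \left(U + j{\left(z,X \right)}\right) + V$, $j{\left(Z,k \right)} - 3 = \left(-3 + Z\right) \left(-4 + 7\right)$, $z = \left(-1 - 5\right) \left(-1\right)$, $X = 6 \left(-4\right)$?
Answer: $\frac{39859}{205} \approx 194.43$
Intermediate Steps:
$X = -24$
$z = 6$ ($z = \left(-6\right) \left(-1\right) = 6$)
$j{\left(Z,k \right)} = -6 + 3 Z$ ($j{\left(Z,k \right)} = 3 + \left(-3 + Z\right) \left(-4 + 7\right) = 3 + \left(-3 + Z\right) 3 = 3 + \left(-9 + 3 Z\right) = -6 + 3 Z$)
$T{\left(V,U \right)} = 12 + U + V$ ($T{\left(V,U \right)} = \left(U + \left(-6 + 3 \cdot 6\right)\right) + V = \left(U + \left(-6 + 18\right)\right) + V = \left(U + 12\right) + V = \left(12 + U\right) + V = 12 + U + V$)
$\frac{79718}{T{\left(234,164 \right)}} = \frac{79718}{12 + 164 + 234} = \frac{79718}{410} = 79718 \cdot \frac{1}{410} = \frac{39859}{205}$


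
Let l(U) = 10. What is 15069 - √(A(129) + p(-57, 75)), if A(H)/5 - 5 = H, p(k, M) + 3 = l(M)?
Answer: 15069 - √677 ≈ 15043.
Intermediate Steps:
p(k, M) = 7 (p(k, M) = -3 + 10 = 7)
A(H) = 25 + 5*H
15069 - √(A(129) + p(-57, 75)) = 15069 - √((25 + 5*129) + 7) = 15069 - √((25 + 645) + 7) = 15069 - √(670 + 7) = 15069 - √677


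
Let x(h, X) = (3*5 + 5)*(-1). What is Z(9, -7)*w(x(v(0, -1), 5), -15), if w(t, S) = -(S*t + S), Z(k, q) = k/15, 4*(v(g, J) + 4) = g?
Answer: -171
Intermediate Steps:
v(g, J) = -4 + g/4
Z(k, q) = k/15 (Z(k, q) = k*(1/15) = k/15)
x(h, X) = -20 (x(h, X) = (15 + 5)*(-1) = 20*(-1) = -20)
w(t, S) = -S - S*t (w(t, S) = -(S + S*t) = -S - S*t)
Z(9, -7)*w(x(v(0, -1), 5), -15) = ((1/15)*9)*(-1*(-15)*(1 - 20)) = 3*(-1*(-15)*(-19))/5 = (⅗)*(-285) = -171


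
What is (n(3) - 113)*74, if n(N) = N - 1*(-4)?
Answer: -7844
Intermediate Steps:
n(N) = 4 + N (n(N) = N + 4 = 4 + N)
(n(3) - 113)*74 = ((4 + 3) - 113)*74 = (7 - 113)*74 = -106*74 = -7844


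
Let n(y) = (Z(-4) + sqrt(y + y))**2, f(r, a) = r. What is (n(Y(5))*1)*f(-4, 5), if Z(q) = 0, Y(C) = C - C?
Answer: 0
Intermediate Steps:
Y(C) = 0
n(y) = 2*y (n(y) = (0 + sqrt(y + y))**2 = (0 + sqrt(2*y))**2 = (0 + sqrt(2)*sqrt(y))**2 = (sqrt(2)*sqrt(y))**2 = 2*y)
(n(Y(5))*1)*f(-4, 5) = ((2*0)*1)*(-4) = (0*1)*(-4) = 0*(-4) = 0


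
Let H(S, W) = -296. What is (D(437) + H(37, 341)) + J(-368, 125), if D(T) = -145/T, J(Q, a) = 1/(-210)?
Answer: -27194807/91770 ≈ -296.34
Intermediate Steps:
J(Q, a) = -1/210
(D(437) + H(37, 341)) + J(-368, 125) = (-145/437 - 296) - 1/210 = -129497/437 - 1/210 = -27194807/91770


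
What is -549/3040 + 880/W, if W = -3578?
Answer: -2319761/5438560 ≈ -0.42654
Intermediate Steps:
-549/3040 + 880/W = -549/3040 + 880/(-3578) = -549*1/3040 + 880*(-1/3578) = -549/3040 - 440/1789 = -2319761/5438560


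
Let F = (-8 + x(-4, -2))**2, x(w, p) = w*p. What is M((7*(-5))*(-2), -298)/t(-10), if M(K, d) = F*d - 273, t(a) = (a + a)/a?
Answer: -273/2 ≈ -136.50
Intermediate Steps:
t(a) = 2 (t(a) = (2*a)/a = 2)
x(w, p) = p*w
F = 0 (F = (-8 - 2*(-4))**2 = (-8 + 8)**2 = 0**2 = 0)
M(K, d) = -273 (M(K, d) = 0*d - 273 = 0 - 273 = -273)
M((7*(-5))*(-2), -298)/t(-10) = -273/2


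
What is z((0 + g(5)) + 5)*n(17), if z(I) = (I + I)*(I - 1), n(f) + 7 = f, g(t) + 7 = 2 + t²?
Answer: 12000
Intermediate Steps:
g(t) = -5 + t² (g(t) = -7 + (2 + t²) = -5 + t²)
n(f) = -7 + f
z(I) = 2*I*(-1 + I) (z(I) = (2*I)*(-1 + I) = 2*I*(-1 + I))
z((0 + g(5)) + 5)*n(17) = (2*((0 + (-5 + 5²)) + 5)*(-1 + ((0 + (-5 + 5²)) + 5)))*(-7 + 17) = (2*((0 + (-5 + 25)) + 5)*(-1 + ((0 + (-5 + 25)) + 5)))*10 = (2*((0 + 20) + 5)*(-1 + ((0 + 20) + 5)))*10 = (2*(20 + 5)*(-1 + (20 + 5)))*10 = (2*25*(-1 + 25))*10 = (2*25*24)*10 = 1200*10 = 12000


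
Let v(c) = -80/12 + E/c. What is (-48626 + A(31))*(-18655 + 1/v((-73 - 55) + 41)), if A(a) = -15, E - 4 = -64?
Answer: 471851116367/520 ≈ 9.0741e+8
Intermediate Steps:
E = -60 (E = 4 - 64 = -60)
v(c) = -20/3 - 60/c (v(c) = -80/12 - 60/c = -80*1/12 - 60/c = -20/3 - 60/c)
(-48626 + A(31))*(-18655 + 1/v((-73 - 55) + 41)) = (-48626 - 15)*(-18655 + 1/(-20/3 - 60/((-73 - 55) + 41))) = -48641*(-18655 + 1/(-20/3 - 60/(-128 + 41))) = -48641*(-18655 + 1/(-20/3 - 60/(-87))) = -48641*(-18655 + 1/(-20/3 - 60*(-1/87))) = -48641*(-18655 + 1/(-20/3 + 20/29)) = -48641*(-18655 + 1/(-520/87)) = -48641*(-18655 - 87/520) = -48641*(-9700687/520) = 471851116367/520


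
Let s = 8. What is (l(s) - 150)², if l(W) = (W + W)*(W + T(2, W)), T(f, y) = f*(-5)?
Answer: 33124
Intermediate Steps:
T(f, y) = -5*f
l(W) = 2*W*(-10 + W) (l(W) = (W + W)*(W - 5*2) = (2*W)*(W - 10) = (2*W)*(-10 + W) = 2*W*(-10 + W))
(l(s) - 150)² = (2*8*(-10 + 8) - 150)² = (2*8*(-2) - 150)² = (-32 - 150)² = (-182)² = 33124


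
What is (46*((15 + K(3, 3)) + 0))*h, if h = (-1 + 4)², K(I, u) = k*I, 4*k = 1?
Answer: 13041/2 ≈ 6520.5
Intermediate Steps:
k = ¼ (k = (¼)*1 = ¼ ≈ 0.25000)
K(I, u) = I/4
h = 9 (h = 3² = 9)
(46*((15 + K(3, 3)) + 0))*h = (46*((15 + (¼)*3) + 0))*9 = (46*((15 + ¾) + 0))*9 = (46*(63/4 + 0))*9 = (46*(63/4))*9 = (1449/2)*9 = 13041/2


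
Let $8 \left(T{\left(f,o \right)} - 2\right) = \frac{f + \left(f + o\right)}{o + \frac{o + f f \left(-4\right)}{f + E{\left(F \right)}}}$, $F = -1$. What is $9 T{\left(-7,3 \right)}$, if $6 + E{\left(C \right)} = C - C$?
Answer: $\frac{32121}{1856} \approx 17.307$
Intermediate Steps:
$E{\left(C \right)} = -6$ ($E{\left(C \right)} = -6 + \left(C - C\right) = -6 + 0 = -6$)
$T{\left(f,o \right)} = 2 + \frac{o + 2 f}{8 \left(o + \frac{o - 4 f^{2}}{-6 + f}\right)}$ ($T{\left(f,o \right)} = 2 + \frac{\left(f + \left(f + o\right)\right) \frac{1}{o + \frac{o + f f \left(-4\right)}{f - 6}}}{8} = 2 + \frac{\left(o + 2 f\right) \frac{1}{o + \frac{o + f^{2} \left(-4\right)}{-6 + f}}}{8} = 2 + \frac{\left(o + 2 f\right) \frac{1}{o + \frac{o - 4 f^{2}}{-6 + f}}}{8} = 2 + \frac{\frac{1}{o + \frac{o - 4 f^{2}}{-6 + f}} \left(o + 2 f\right)}{8} = 2 + \frac{o + 2 f}{8 \left(o + \frac{o - 4 f^{2}}{-6 + f}\right)}$)
$9 T{\left(-7,3 \right)} = 9 \frac{\left(-86\right) 3 - 62 \left(-7\right)^{2} - -84 + 17 \left(-7\right) 3}{8 \left(\left(-5\right) 3 - 4 \left(-7\right)^{2} - 21\right)} = 9 \frac{-258 - 3038 + 84 - 357}{8 \left(-15 - 196 - 21\right)} = 9 \cdot \frac{1}{8} \frac{1}{-232} \left(-3569\right) = 9 \cdot \frac{1}{8} \left(- \frac{1}{232}\right) \left(-3569\right) = 9 \cdot \frac{3569}{1856} = \frac{32121}{1856}$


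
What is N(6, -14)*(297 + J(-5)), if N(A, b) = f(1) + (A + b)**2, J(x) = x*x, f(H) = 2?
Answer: 21252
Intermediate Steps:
J(x) = x**2
N(A, b) = 2 + (A + b)**2
N(6, -14)*(297 + J(-5)) = (2 + (6 - 14)**2)*(297 + (-5)**2) = (2 + (-8)**2)*(297 + 25) = (2 + 64)*322 = 66*322 = 21252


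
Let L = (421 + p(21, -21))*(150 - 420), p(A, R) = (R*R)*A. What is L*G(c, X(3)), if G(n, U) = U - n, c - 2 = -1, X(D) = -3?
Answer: 10456560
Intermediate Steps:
c = 1 (c = 2 - 1 = 1)
p(A, R) = A*R² (p(A, R) = R²*A = A*R²)
L = -2614140 (L = (421 + 21*(-21)²)*(150 - 420) = (421 + 21*441)*(-270) = (421 + 9261)*(-270) = 9682*(-270) = -2614140)
L*G(c, X(3)) = -2614140*(-3 - 1*1) = -2614140*(-3 - 1) = -2614140*(-4) = 10456560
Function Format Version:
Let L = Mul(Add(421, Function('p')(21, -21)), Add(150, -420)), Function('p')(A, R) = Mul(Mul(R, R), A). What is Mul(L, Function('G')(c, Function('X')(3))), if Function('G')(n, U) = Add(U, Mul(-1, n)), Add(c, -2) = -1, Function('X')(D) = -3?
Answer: 10456560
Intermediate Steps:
c = 1 (c = Add(2, -1) = 1)
Function('p')(A, R) = Mul(A, Pow(R, 2)) (Function('p')(A, R) = Mul(Pow(R, 2), A) = Mul(A, Pow(R, 2)))
L = -2614140 (L = Mul(Add(421, Mul(21, Pow(-21, 2))), Add(150, -420)) = Mul(Add(421, Mul(21, 441)), -270) = Mul(Add(421, 9261), -270) = Mul(9682, -270) = -2614140)
Mul(L, Function('G')(c, Function('X')(3))) = Mul(-2614140, Add(-3, Mul(-1, 1))) = Mul(-2614140, Add(-3, -1)) = Mul(-2614140, -4) = 10456560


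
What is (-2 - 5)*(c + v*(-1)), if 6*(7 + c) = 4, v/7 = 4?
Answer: 721/3 ≈ 240.33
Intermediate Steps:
v = 28 (v = 7*4 = 28)
c = -19/3 (c = -7 + (⅙)*4 = -7 + ⅔ = -19/3 ≈ -6.3333)
(-2 - 5)*(c + v*(-1)) = (-2 - 5)*(-19/3 + 28*(-1)) = -7*(-19/3 - 28) = -7*(-103/3) = 721/3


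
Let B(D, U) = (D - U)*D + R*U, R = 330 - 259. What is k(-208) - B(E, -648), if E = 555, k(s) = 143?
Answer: -621514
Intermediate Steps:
R = 71
B(D, U) = 71*U + D*(D - U) (B(D, U) = (D - U)*D + 71*U = D*(D - U) + 71*U = 71*U + D*(D - U))
k(-208) - B(E, -648) = 143 - (555**2 + 71*(-648) - 1*555*(-648)) = 143 - (308025 - 46008 + 359640) = 143 - 1*621657 = 143 - 621657 = -621514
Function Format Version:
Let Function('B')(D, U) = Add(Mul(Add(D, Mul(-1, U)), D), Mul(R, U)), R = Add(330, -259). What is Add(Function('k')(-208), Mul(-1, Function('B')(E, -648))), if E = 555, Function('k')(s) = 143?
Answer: -621514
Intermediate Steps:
R = 71
Function('B')(D, U) = Add(Mul(71, U), Mul(D, Add(D, Mul(-1, U)))) (Function('B')(D, U) = Add(Mul(Add(D, Mul(-1, U)), D), Mul(71, U)) = Add(Mul(D, Add(D, Mul(-1, U))), Mul(71, U)) = Add(Mul(71, U), Mul(D, Add(D, Mul(-1, U)))))
Add(Function('k')(-208), Mul(-1, Function('B')(E, -648))) = Add(143, Mul(-1, Add(Pow(555, 2), Mul(71, -648), Mul(-1, 555, -648)))) = Add(143, Mul(-1, Add(308025, -46008, 359640))) = Add(143, Mul(-1, 621657)) = Add(143, -621657) = -621514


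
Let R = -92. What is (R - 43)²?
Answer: 18225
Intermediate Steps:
(R - 43)² = (-92 - 43)² = (-135)² = 18225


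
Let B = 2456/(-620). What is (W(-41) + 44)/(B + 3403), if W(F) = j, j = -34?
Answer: 1550/526851 ≈ 0.0029420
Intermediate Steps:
B = -614/155 (B = 2456*(-1/620) = -614/155 ≈ -3.9613)
W(F) = -34
(W(-41) + 44)/(B + 3403) = (-34 + 44)/(-614/155 + 3403) = 10/(526851/155) = 10*(155/526851) = 1550/526851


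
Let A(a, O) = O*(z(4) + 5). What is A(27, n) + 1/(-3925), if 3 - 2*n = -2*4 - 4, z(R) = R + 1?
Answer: 294374/3925 ≈ 75.000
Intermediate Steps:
z(R) = 1 + R
n = 15/2 (n = 3/2 - (-2*4 - 4)/2 = 3/2 - (-8 - 4)/2 = 3/2 - ½*(-12) = 3/2 + 6 = 15/2 ≈ 7.5000)
A(a, O) = 10*O (A(a, O) = O*((1 + 4) + 5) = O*(5 + 5) = O*10 = 10*O)
A(27, n) + 1/(-3925) = 10*(15/2) + 1/(-3925) = 75 - 1/3925 = 294374/3925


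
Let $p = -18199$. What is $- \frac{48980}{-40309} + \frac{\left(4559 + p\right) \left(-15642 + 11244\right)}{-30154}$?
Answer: $- \frac{1208304185780}{607738793} \approx -1988.2$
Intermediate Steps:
$- \frac{48980}{-40309} + \frac{\left(4559 + p\right) \left(-15642 + 11244\right)}{-30154} = - \frac{48980}{-40309} + \frac{\left(4559 - 18199\right) \left(-15642 + 11244\right)}{-30154} = \left(-48980\right) \left(- \frac{1}{40309}\right) + \left(-13640\right) \left(-4398\right) \left(- \frac{1}{30154}\right) = \frac{48980}{40309} + 59988720 \left(- \frac{1}{30154}\right) = \frac{48980}{40309} - \frac{29994360}{15077} = - \frac{1208304185780}{607738793}$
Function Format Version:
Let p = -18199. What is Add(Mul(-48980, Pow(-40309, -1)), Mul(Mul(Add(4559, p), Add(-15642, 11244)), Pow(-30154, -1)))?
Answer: Rational(-1208304185780, 607738793) ≈ -1988.2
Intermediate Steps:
Add(Mul(-48980, Pow(-40309, -1)), Mul(Mul(Add(4559, p), Add(-15642, 11244)), Pow(-30154, -1))) = Add(Mul(-48980, Pow(-40309, -1)), Mul(Mul(Add(4559, -18199), Add(-15642, 11244)), Pow(-30154, -1))) = Add(Mul(-48980, Rational(-1, 40309)), Mul(Mul(-13640, -4398), Rational(-1, 30154))) = Add(Rational(48980, 40309), Mul(59988720, Rational(-1, 30154))) = Add(Rational(48980, 40309), Rational(-29994360, 15077)) = Rational(-1208304185780, 607738793)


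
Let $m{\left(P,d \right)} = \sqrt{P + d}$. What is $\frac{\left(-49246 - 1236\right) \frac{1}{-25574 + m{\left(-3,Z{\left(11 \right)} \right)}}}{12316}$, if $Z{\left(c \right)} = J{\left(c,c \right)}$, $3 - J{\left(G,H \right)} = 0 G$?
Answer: $\frac{25241}{157484692} \approx 0.00016028$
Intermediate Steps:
$J{\left(G,H \right)} = 3$ ($J{\left(G,H \right)} = 3 - 0 G = 3 - 0 = 3 + 0 = 3$)
$Z{\left(c \right)} = 3$
$\frac{\left(-49246 - 1236\right) \frac{1}{-25574 + m{\left(-3,Z{\left(11 \right)} \right)}}}{12316} = \frac{\left(-49246 - 1236\right) \frac{1}{-25574 + \sqrt{-3 + 3}}}{12316} = - \frac{50482}{-25574 + \sqrt{0}} \cdot \frac{1}{12316} = - \frac{50482}{-25574 + 0} \cdot \frac{1}{12316} = - \frac{50482}{-25574} \cdot \frac{1}{12316} = \left(-50482\right) \left(- \frac{1}{25574}\right) \frac{1}{12316} = \frac{25241}{12787} \cdot \frac{1}{12316} = \frac{25241}{157484692}$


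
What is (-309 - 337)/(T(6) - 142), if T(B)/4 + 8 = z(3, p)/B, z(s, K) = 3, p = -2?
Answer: 323/86 ≈ 3.7558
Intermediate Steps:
T(B) = -32 + 12/B (T(B) = -32 + 4*(3/B) = -32 + 12/B)
(-309 - 337)/(T(6) - 142) = (-309 - 337)/((-32 + 12/6) - 142) = -646/((-32 + 12*(1/6)) - 142) = -646/((-32 + 2) - 142) = -646/(-30 - 142) = -646/(-172) = -646*(-1/172) = 323/86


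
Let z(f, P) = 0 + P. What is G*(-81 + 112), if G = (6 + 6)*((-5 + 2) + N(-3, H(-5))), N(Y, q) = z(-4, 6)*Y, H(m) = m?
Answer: -7812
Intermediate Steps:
z(f, P) = P
N(Y, q) = 6*Y
G = -252 (G = (6 + 6)*((-5 + 2) + 6*(-3)) = 12*(-3 - 18) = 12*(-21) = -252)
G*(-81 + 112) = -252*(-81 + 112) = -252*31 = -7812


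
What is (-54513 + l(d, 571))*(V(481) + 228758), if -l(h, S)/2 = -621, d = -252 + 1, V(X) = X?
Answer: -12211790769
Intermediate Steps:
d = -251
l(h, S) = 1242 (l(h, S) = -2*(-621) = 1242)
(-54513 + l(d, 571))*(V(481) + 228758) = (-54513 + 1242)*(481 + 228758) = -53271*229239 = -12211790769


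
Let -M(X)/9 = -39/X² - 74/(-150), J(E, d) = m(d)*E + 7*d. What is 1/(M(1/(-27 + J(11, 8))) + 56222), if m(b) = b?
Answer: 25/121526414 ≈ 2.0572e-7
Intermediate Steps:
J(E, d) = 7*d + E*d (J(E, d) = d*E + 7*d = E*d + 7*d = 7*d + E*d)
M(X) = -111/25 + 351/X² (M(X) = -9*(-39/X² - 74/(-150)) = -9*(-39/X² - 74*(-1/150)) = -9*(-39/X² + 37/75) = -9*(37/75 - 39/X²) = -111/25 + 351/X²)
1/(M(1/(-27 + J(11, 8))) + 56222) = 1/((-111/25 + 351/(1/(-27 + 8*(7 + 11)))²) + 56222) = 1/((-111/25 + 351/(1/(-27 + 8*18))²) + 56222) = 1/((-111/25 + 351/(1/(-27 + 144))²) + 56222) = 1/((-111/25 + 351/(1/117)²) + 56222) = 1/((-111/25 + 351/117⁻²) + 56222) = 1/((-111/25 + 351*13689) + 56222) = 1/((-111/25 + 4804839) + 56222) = 1/(120120864/25 + 56222) = 1/(121526414/25) = 25/121526414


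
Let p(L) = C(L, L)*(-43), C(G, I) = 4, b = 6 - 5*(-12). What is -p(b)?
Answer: 172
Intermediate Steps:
b = 66 (b = 6 + 60 = 66)
p(L) = -172 (p(L) = 4*(-43) = -172)
-p(b) = -1*(-172) = 172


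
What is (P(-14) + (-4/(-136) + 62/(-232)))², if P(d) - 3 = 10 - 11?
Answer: 12075625/3888784 ≈ 3.1052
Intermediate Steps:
P(d) = 2 (P(d) = 3 + (10 - 11) = 3 - 1 = 2)
(P(-14) + (-4/(-136) + 62/(-232)))² = (2 + (-4/(-136) + 62/(-232)))² = (2 + (-4*(-1/136) + 62*(-1/232)))² = (2 + (1/34 - 31/116))² = (2 - 469/1972)² = (3475/1972)² = 12075625/3888784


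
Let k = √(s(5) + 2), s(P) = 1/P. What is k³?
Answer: 11*√55/25 ≈ 3.2631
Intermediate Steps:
s(P) = 1/P
k = √55/5 (k = √(1/5 + 2) = √(⅕ + 2) = √(11/5) = √55/5 ≈ 1.4832)
k³ = (√55/5)³ = 11*√55/25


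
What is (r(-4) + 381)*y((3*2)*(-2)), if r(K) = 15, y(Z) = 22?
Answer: 8712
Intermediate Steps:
(r(-4) + 381)*y((3*2)*(-2)) = (15 + 381)*22 = 396*22 = 8712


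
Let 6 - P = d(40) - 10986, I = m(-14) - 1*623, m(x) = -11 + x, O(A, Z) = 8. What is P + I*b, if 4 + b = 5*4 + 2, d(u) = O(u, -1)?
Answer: -680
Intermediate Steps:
d(u) = 8
I = -648 (I = (-11 - 14) - 1*623 = -25 - 623 = -648)
P = 10984 (P = 6 - (8 - 10986) = 6 - 1*(-10978) = 6 + 10978 = 10984)
b = 18 (b = -4 + (5*4 + 2) = -4 + (20 + 2) = -4 + 22 = 18)
P + I*b = 10984 - 648*18 = 10984 - 11664 = -680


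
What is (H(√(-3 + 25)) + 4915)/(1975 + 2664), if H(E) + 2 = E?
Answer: 4913/4639 + √22/4639 ≈ 1.0601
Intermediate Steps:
H(E) = -2 + E
(H(√(-3 + 25)) + 4915)/(1975 + 2664) = ((-2 + √(-3 + 25)) + 4915)/(1975 + 2664) = ((-2 + √22) + 4915)/4639 = (4913 + √22)*(1/4639) = 4913/4639 + √22/4639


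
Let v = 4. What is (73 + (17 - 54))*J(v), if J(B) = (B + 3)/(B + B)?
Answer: 63/2 ≈ 31.500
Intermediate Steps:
J(B) = (3 + B)/(2*B) (J(B) = (3 + B)/((2*B)) = (3 + B)*(1/(2*B)) = (3 + B)/(2*B))
(73 + (17 - 54))*J(v) = (73 + (17 - 54))*((1/2)*(3 + 4)/4) = (73 - 37)*((1/2)*(1/4)*7) = 36*(7/8) = 63/2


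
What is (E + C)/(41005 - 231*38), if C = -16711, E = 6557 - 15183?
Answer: -1949/2479 ≈ -0.78620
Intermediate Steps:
E = -8626
(E + C)/(41005 - 231*38) = (-8626 - 16711)/(41005 - 231*38) = -25337/(41005 - 8778) = -25337/32227 = -25337*1/32227 = -1949/2479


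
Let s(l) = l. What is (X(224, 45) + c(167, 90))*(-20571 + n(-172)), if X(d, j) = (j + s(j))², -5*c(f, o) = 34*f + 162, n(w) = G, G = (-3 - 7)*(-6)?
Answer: -142182252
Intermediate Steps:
G = 60 (G = -10*(-6) = 60)
n(w) = 60
c(f, o) = -162/5 - 34*f/5 (c(f, o) = -(34*f + 162)/5 = -(162 + 34*f)/5 = -162/5 - 34*f/5)
X(d, j) = 4*j² (X(d, j) = (j + j)² = (2*j)² = 4*j²)
(X(224, 45) + c(167, 90))*(-20571 + n(-172)) = (4*45² + (-162/5 - 34/5*167))*(-20571 + 60) = (4*2025 + (-162/5 - 5678/5))*(-20511) = (8100 - 1168)*(-20511) = 6932*(-20511) = -142182252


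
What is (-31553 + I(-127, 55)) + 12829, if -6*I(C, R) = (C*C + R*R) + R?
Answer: -43851/2 ≈ -21926.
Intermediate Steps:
I(C, R) = -R/6 - C**2/6 - R**2/6 (I(C, R) = -((C*C + R*R) + R)/6 = -((C**2 + R**2) + R)/6 = -(R + C**2 + R**2)/6 = -R/6 - C**2/6 - R**2/6)
(-31553 + I(-127, 55)) + 12829 = (-31553 + (-1/6*55 - 1/6*(-127)**2 - 1/6*55**2)) + 12829 = (-31553 + (-55/6 - 1/6*16129 - 1/6*3025)) + 12829 = (-31553 + (-55/6 - 16129/6 - 3025/6)) + 12829 = (-31553 - 6403/2) + 12829 = -69509/2 + 12829 = -43851/2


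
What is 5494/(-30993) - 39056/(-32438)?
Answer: 516124118/502675467 ≈ 1.0268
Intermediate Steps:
5494/(-30993) - 39056/(-32438) = 5494*(-1/30993) - 39056*(-1/32438) = -5494/30993 + 19528/16219 = 516124118/502675467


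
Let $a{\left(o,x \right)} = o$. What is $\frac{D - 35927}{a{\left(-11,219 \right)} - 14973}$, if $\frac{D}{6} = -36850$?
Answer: $\frac{257027}{14984} \approx 17.153$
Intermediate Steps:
$D = -221100$ ($D = 6 \left(-36850\right) = -221100$)
$\frac{D - 35927}{a{\left(-11,219 \right)} - 14973} = \frac{-221100 - 35927}{-11 - 14973} = - \frac{257027}{-14984} = \left(-257027\right) \left(- \frac{1}{14984}\right) = \frac{257027}{14984}$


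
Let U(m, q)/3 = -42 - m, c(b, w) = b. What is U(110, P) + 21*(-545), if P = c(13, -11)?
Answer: -11901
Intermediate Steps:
P = 13
U(m, q) = -126 - 3*m (U(m, q) = 3*(-42 - m) = -126 - 3*m)
U(110, P) + 21*(-545) = (-126 - 3*110) + 21*(-545) = (-126 - 330) - 11445 = -456 - 11445 = -11901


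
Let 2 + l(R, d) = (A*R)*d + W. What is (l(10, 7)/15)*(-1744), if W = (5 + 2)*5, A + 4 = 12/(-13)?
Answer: 7064944/195 ≈ 36231.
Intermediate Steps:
A = -64/13 (A = -4 + 12/(-13) = -4 + 12*(-1/13) = -4 - 12/13 = -64/13 ≈ -4.9231)
W = 35 (W = 7*5 = 35)
l(R, d) = 33 - 64*R*d/13 (l(R, d) = -2 + ((-64*R/13)*d + 35) = -2 + (-64*R*d/13 + 35) = -2 + (35 - 64*R*d/13) = 33 - 64*R*d/13)
(l(10, 7)/15)*(-1744) = ((33 - 64/13*10*7)/15)*(-1744) = ((33 - 4480/13)*(1/15))*(-1744) = -4051/13*1/15*(-1744) = -4051/195*(-1744) = 7064944/195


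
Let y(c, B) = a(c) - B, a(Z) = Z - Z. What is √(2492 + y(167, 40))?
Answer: 2*√613 ≈ 49.518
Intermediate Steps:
a(Z) = 0
y(c, B) = -B (y(c, B) = 0 - B = -B)
√(2492 + y(167, 40)) = √(2492 - 1*40) = √(2492 - 40) = √2452 = 2*√613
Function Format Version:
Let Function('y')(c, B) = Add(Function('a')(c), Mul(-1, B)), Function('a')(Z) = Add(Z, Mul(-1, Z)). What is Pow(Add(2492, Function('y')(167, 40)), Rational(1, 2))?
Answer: Mul(2, Pow(613, Rational(1, 2))) ≈ 49.518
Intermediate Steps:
Function('a')(Z) = 0
Function('y')(c, B) = Mul(-1, B) (Function('y')(c, B) = Add(0, Mul(-1, B)) = Mul(-1, B))
Pow(Add(2492, Function('y')(167, 40)), Rational(1, 2)) = Pow(Add(2492, Mul(-1, 40)), Rational(1, 2)) = Pow(Add(2492, -40), Rational(1, 2)) = Pow(2452, Rational(1, 2)) = Mul(2, Pow(613, Rational(1, 2)))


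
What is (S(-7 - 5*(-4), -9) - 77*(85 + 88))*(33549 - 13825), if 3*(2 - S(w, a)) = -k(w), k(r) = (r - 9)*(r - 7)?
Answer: -262546164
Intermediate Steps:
k(r) = (-9 + r)*(-7 + r)
S(w, a) = 23 - 16*w/3 + w²/3 (S(w, a) = 2 - (-1)*(63 + w² - 16*w)/3 = 2 - (-63 - w² + 16*w)/3 = 2 + (21 - 16*w/3 + w²/3) = 23 - 16*w/3 + w²/3)
(S(-7 - 5*(-4), -9) - 77*(85 + 88))*(33549 - 13825) = ((23 - 16*(-7 - 5*(-4))/3 + (-7 - 5*(-4))²/3) - 77*(85 + 88))*(33549 - 13825) = ((23 - 16*(-7 + 20)/3 + (-7 + 20)²/3) - 77*173)*19724 = ((23 - 16/3*13 + (⅓)*13²) - 13321)*19724 = ((23 - 208/3 + (⅓)*169) - 13321)*19724 = ((23 - 208/3 + 169/3) - 13321)*19724 = (10 - 13321)*19724 = -13311*19724 = -262546164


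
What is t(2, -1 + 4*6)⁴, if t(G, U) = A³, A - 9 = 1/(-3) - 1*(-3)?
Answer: 3379220508056640625/531441 ≈ 6.3586e+12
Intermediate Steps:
A = 35/3 (A = 9 + (1/(-3) - 1*(-3)) = 9 + (-⅓ + 3) = 9 + 8/3 = 35/3 ≈ 11.667)
t(G, U) = 42875/27 (t(G, U) = (35/3)³ = 42875/27)
t(2, -1 + 4*6)⁴ = (42875/27)⁴ = 3379220508056640625/531441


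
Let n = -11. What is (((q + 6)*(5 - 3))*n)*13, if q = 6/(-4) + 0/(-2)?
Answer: -1287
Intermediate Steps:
q = -3/2 (q = 6*(-1/4) + 0*(-1/2) = -3/2 + 0 = -3/2 ≈ -1.5000)
(((q + 6)*(5 - 3))*n)*13 = (((-3/2 + 6)*(5 - 3))*(-11))*13 = (((9/2)*2)*(-11))*13 = (9*(-11))*13 = -99*13 = -1287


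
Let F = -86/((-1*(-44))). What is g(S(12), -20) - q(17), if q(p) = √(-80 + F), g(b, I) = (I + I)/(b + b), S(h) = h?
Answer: -5/3 - I*√39666/22 ≈ -1.6667 - 9.0529*I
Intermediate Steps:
F = -43/22 (F = -86/44 = -86*1/44 = -43/22 ≈ -1.9545)
g(b, I) = I/b (g(b, I) = (2*I)/((2*b)) = (2*I)*(1/(2*b)) = I/b)
q(p) = I*√39666/22 (q(p) = √(-80 - 43/22) = √(-1803/22) = I*√39666/22)
g(S(12), -20) - q(17) = -20/12 - I*√39666/22 = -20*1/12 - I*√39666/22 = -5/3 - I*√39666/22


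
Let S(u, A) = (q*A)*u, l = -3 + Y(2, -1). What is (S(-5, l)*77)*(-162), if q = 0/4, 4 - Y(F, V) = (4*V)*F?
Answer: 0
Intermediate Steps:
Y(F, V) = 4 - 4*F*V (Y(F, V) = 4 - 4*V*F = 4 - 4*F*V)
l = 9 (l = -3 + (4 - 4*2*(-1)) = -3 + (4 + 8) = -3 + 12 = 9)
q = 0 (q = 0*(¼) = 0)
S(u, A) = 0 (S(u, A) = (0*A)*u = 0*u = 0)
(S(-5, l)*77)*(-162) = (0*77)*(-162) = 0*(-162) = 0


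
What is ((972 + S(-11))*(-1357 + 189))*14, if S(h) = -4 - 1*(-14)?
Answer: -16057664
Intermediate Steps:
S(h) = 10 (S(h) = -4 + 14 = 10)
((972 + S(-11))*(-1357 + 189))*14 = ((972 + 10)*(-1357 + 189))*14 = (982*(-1168))*14 = -1146976*14 = -16057664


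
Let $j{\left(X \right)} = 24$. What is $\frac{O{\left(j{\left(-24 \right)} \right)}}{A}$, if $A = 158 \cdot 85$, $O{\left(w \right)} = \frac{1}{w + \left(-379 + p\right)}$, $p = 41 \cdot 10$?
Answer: $\frac{1}{738650} \approx 1.3538 \cdot 10^{-6}$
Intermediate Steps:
$p = 410$
$O{\left(w \right)} = \frac{1}{31 + w}$ ($O{\left(w \right)} = \frac{1}{w + \left(-379 + 410\right)} = \frac{1}{w + 31} = \frac{1}{31 + w}$)
$A = 13430$
$\frac{O{\left(j{\left(-24 \right)} \right)}}{A} = \frac{1}{\left(31 + 24\right) 13430} = \frac{1}{55} \cdot \frac{1}{13430} = \frac{1}{738650}$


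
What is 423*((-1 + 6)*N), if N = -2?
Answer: -4230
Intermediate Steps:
423*((-1 + 6)*N) = 423*((-1 + 6)*(-2)) = 423*(5*(-2)) = 423*(-10) = -4230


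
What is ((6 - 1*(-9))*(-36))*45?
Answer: -24300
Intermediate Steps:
((6 - 1*(-9))*(-36))*45 = ((6 + 9)*(-36))*45 = (15*(-36))*45 = -540*45 = -24300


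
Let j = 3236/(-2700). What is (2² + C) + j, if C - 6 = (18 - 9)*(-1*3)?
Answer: -12284/675 ≈ -18.199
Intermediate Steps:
j = -809/675 (j = 3236*(-1/2700) = -809/675 ≈ -1.1985)
C = -21 (C = 6 + (18 - 9)*(-1*3) = 6 + 9*(-3) = 6 - 27 = -21)
(2² + C) + j = (2² - 21) - 809/675 = (4 - 21) - 809/675 = -17 - 809/675 = -12284/675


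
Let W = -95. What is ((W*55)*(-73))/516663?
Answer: 381425/516663 ≈ 0.73825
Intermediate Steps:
((W*55)*(-73))/516663 = (-95*55*(-73))/516663 = -5225*(-73)*(1/516663) = 381425*(1/516663) = 381425/516663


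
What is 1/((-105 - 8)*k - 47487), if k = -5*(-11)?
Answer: -1/53702 ≈ -1.8621e-5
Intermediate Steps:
k = 55
1/((-105 - 8)*k - 47487) = 1/((-105 - 8)*55 - 47487) = 1/(-113*55 - 47487) = 1/(-6215 - 47487) = 1/(-53702) = -1/53702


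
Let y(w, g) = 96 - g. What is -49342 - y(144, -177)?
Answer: -49615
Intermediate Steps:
-49342 - y(144, -177) = -49342 - (96 - 1*(-177)) = -49342 - (96 + 177) = -49342 - 1*273 = -49342 - 273 = -49615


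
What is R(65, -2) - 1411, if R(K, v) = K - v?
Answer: -1344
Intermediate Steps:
R(65, -2) - 1411 = (65 - 1*(-2)) - 1411 = (65 + 2) - 1411 = 67 - 1411 = -1344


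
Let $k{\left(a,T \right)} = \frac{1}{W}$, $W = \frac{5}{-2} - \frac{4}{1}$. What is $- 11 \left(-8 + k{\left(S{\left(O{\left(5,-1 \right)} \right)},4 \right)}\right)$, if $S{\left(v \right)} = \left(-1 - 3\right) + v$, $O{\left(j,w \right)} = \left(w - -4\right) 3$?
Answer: $\frac{1166}{13} \approx 89.692$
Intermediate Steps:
$O{\left(j,w \right)} = 12 + 3 w$ ($O{\left(j,w \right)} = \left(w + 4\right) 3 = \left(4 + w\right) 3 = 12 + 3 w$)
$W = - \frac{13}{2}$ ($W = 5 \left(- \frac{1}{2}\right) - 4 = - \frac{5}{2} - 4 = - \frac{13}{2} \approx -6.5$)
$S{\left(v \right)} = -4 + v$
$k{\left(a,T \right)} = - \frac{2}{13}$ ($k{\left(a,T \right)} = \frac{1}{- \frac{13}{2}} = - \frac{2}{13}$)
$- 11 \left(-8 + k{\left(S{\left(O{\left(5,-1 \right)} \right)},4 \right)}\right) = - 11 \left(-8 - \frac{2}{13}\right) = \left(-11\right) \left(- \frac{106}{13}\right) = \frac{1166}{13}$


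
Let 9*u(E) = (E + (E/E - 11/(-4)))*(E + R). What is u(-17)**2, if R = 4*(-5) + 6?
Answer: 2699449/1296 ≈ 2082.9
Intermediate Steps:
R = -14 (R = -20 + 6 = -14)
u(E) = (-14 + E)*(15/4 + E)/9 (u(E) = ((E + (E/E - 11/(-4)))*(E - 14))/9 = ((E + (1 - 11*(-1/4)))*(-14 + E))/9 = ((E + (1 + 11/4))*(-14 + E))/9 = ((E + 15/4)*(-14 + E))/9 = ((15/4 + E)*(-14 + E))/9 = ((-14 + E)*(15/4 + E))/9 = (-14 + E)*(15/4 + E)/9)
u(-17)**2 = (-35/6 - 41/36*(-17) + (1/9)*(-17)**2)**2 = (-35/6 + 697/36 + (1/9)*289)**2 = (-35/6 + 697/36 + 289/9)**2 = (1643/36)**2 = 2699449/1296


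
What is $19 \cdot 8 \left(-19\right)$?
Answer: $-2888$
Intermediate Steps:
$19 \cdot 8 \left(-19\right) = 152 \left(-19\right) = -2888$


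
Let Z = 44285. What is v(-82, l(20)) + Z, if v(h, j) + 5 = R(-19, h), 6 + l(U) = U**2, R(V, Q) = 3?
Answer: 44283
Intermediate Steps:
l(U) = -6 + U**2
v(h, j) = -2 (v(h, j) = -5 + 3 = -2)
v(-82, l(20)) + Z = -2 + 44285 = 44283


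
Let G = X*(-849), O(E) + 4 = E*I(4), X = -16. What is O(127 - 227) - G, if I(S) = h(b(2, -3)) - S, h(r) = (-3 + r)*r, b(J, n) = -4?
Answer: -15988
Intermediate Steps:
h(r) = r*(-3 + r)
I(S) = 28 - S (I(S) = -4*(-3 - 4) - S = -4*(-7) - S = 28 - S)
O(E) = -4 + 24*E (O(E) = -4 + E*(28 - 1*4) = -4 + E*(28 - 4) = -4 + E*24 = -4 + 24*E)
G = 13584 (G = -16*(-849) = 13584)
O(127 - 227) - G = (-4 + 24*(127 - 227)) - 1*13584 = (-4 + 24*(-100)) - 13584 = (-4 - 2400) - 13584 = -2404 - 13584 = -15988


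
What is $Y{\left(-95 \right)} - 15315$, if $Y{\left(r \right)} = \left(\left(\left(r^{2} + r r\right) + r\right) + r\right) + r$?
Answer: $2450$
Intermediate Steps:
$Y{\left(r \right)} = 2 r^{2} + 3 r$ ($Y{\left(r \right)} = \left(\left(\left(r^{2} + r^{2}\right) + r\right) + r\right) + r = \left(\left(2 r^{2} + r\right) + r\right) + r = \left(\left(r + 2 r^{2}\right) + r\right) + r = \left(2 r + 2 r^{2}\right) + r = 2 r^{2} + 3 r$)
$Y{\left(-95 \right)} - 15315 = - 95 \left(3 + 2 \left(-95\right)\right) - 15315 = - 95 \left(3 - 190\right) - 15315 = \left(-95\right) \left(-187\right) - 15315 = 17765 - 15315 = 2450$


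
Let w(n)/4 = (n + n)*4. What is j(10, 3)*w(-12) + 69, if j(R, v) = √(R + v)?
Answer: 69 - 384*√13 ≈ -1315.5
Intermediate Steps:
w(n) = 32*n (w(n) = 4*((n + n)*4) = 4*((2*n)*4) = 4*(8*n) = 32*n)
j(10, 3)*w(-12) + 69 = √(10 + 3)*(32*(-12)) + 69 = √13*(-384) + 69 = -384*√13 + 69 = 69 - 384*√13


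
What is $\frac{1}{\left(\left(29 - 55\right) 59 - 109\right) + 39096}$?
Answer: $\frac{1}{37453} \approx 2.67 \cdot 10^{-5}$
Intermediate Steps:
$\frac{1}{\left(\left(29 - 55\right) 59 - 109\right) + 39096} = \frac{1}{\left(\left(-26\right) 59 - 109\right) + 39096} = \frac{1}{\left(-1534 - 109\right) + 39096} = \frac{1}{-1643 + 39096} = \frac{1}{37453}$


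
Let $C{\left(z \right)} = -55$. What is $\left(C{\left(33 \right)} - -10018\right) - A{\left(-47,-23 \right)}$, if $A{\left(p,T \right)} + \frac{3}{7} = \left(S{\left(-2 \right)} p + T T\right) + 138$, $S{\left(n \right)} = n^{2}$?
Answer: $\frac{66391}{7} \approx 9484.4$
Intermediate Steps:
$A{\left(p,T \right)} = \frac{963}{7} + T^{2} + 4 p$ ($A{\left(p,T \right)} = - \frac{3}{7} + \left(\left(\left(-2\right)^{2} p + T T\right) + 138\right) = - \frac{3}{7} + \left(\left(4 p + T^{2}\right) + 138\right) = - \frac{3}{7} + \left(\left(T^{2} + 4 p\right) + 138\right) = - \frac{3}{7} + \left(138 + T^{2} + 4 p\right) = \frac{963}{7} + T^{2} + 4 p$)
$\left(C{\left(33 \right)} - -10018\right) - A{\left(-47,-23 \right)} = \left(-55 - -10018\right) - \left(\frac{963}{7} + \left(-23\right)^{2} + 4 \left(-47\right)\right) = \left(-55 + 10018\right) - \left(\frac{963}{7} + 529 - 188\right) = 9963 - \frac{3350}{7} = \frac{66391}{7}$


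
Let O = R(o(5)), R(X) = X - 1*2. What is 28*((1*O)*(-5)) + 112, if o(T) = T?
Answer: -308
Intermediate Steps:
R(X) = -2 + X (R(X) = X - 2 = -2 + X)
O = 3 (O = -2 + 5 = 3)
28*((1*O)*(-5)) + 112 = 28*((1*3)*(-5)) + 112 = 28*(3*(-5)) + 112 = 28*(-15) + 112 = -420 + 112 = -308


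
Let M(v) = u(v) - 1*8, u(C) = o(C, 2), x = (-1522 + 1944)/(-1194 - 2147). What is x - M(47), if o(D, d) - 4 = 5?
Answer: -3763/3341 ≈ -1.1263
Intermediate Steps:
o(D, d) = 9 (o(D, d) = 4 + 5 = 9)
x = -422/3341 (x = 422/(-3341) = 422*(-1/3341) = -422/3341 ≈ -0.12631)
u(C) = 9
M(v) = 1 (M(v) = 9 - 1*8 = 9 - 8 = 1)
x - M(47) = -422/3341 - 1*1 = -422/3341 - 1 = -3763/3341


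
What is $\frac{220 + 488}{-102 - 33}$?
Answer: $- \frac{236}{45} \approx -5.2444$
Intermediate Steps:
$\frac{220 + 488}{-102 - 33} = \frac{708}{-135} = 708 \left(- \frac{1}{135}\right) = - \frac{236}{45}$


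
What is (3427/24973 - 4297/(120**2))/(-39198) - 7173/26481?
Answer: -2592547660720301/9571211036150400 ≈ -0.27087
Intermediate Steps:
(3427/24973 - 4297/(120**2))/(-39198) - 7173/26481 = (3427*(1/24973) - 4297/14400)*(-1/39198) - 7173*1/26481 = (3427/24973 - 4297*1/14400)*(-1/39198) - 2391/8827 = (3427/24973 - 4297/14400)*(-1/39198) - 2391/8827 = -57960181/359611200*(-1/39198) - 2391/8827 = 57960181/14096039817600 - 2391/8827 = -2592547660720301/9571211036150400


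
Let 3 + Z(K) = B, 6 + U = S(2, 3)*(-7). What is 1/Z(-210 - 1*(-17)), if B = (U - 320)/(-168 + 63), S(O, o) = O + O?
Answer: 35/13 ≈ 2.6923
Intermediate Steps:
S(O, o) = 2*O
U = -34 (U = -6 + (2*2)*(-7) = -6 + 4*(-7) = -6 - 28 = -34)
B = 118/35 (B = (-34 - 320)/(-168 + 63) = -354/(-105) = -354*(-1/105) = 118/35 ≈ 3.3714)
Z(K) = 13/35 (Z(K) = -3 + 118/35 = 13/35)
1/Z(-210 - 1*(-17)) = 1/(13/35) = 35/13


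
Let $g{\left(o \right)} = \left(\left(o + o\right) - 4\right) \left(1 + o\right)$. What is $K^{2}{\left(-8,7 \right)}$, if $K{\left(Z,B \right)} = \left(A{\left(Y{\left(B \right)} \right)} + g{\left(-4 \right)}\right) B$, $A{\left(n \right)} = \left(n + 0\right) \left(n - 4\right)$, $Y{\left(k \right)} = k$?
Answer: $159201$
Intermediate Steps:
$g{\left(o \right)} = \left(1 + o\right) \left(-4 + 2 o\right)$ ($g{\left(o \right)} = \left(2 o - 4\right) \left(1 + o\right) = \left(-4 + 2 o\right) \left(1 + o\right) = \left(1 + o\right) \left(-4 + 2 o\right)$)
$A{\left(n \right)} = n \left(-4 + n\right)$
$K{\left(Z,B \right)} = B \left(36 + B \left(-4 + B\right)\right)$ ($K{\left(Z,B \right)} = \left(B \left(-4 + B\right) - \left(-4 - 32\right)\right) B = \left(B \left(-4 + B\right) + \left(-4 + 8 + 2 \cdot 16\right)\right) B = \left(B \left(-4 + B\right) + \left(-4 + 8 + 32\right)\right) B = \left(B \left(-4 + B\right) + 36\right) B = \left(36 + B \left(-4 + B\right)\right) B = B \left(36 + B \left(-4 + B\right)\right)$)
$K^{2}{\left(-8,7 \right)} = \left(7 \left(36 + 7 \left(-4 + 7\right)\right)\right)^{2} = \left(7 \left(36 + 7 \cdot 3\right)\right)^{2} = \left(7 \left(36 + 21\right)\right)^{2} = \left(7 \cdot 57\right)^{2} = 399^{2} = 159201$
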